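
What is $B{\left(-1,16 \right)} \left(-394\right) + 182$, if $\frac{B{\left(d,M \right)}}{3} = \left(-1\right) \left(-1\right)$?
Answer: $-1000$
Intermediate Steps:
$B{\left(d,M \right)} = 3$ ($B{\left(d,M \right)} = 3 \left(\left(-1\right) \left(-1\right)\right) = 3 \cdot 1 = 3$)
$B{\left(-1,16 \right)} \left(-394\right) + 182 = 3 \left(-394\right) + 182 = -1182 + 182 = -1000$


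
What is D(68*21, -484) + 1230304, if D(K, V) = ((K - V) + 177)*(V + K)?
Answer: 3202320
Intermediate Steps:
D(K, V) = (K + V)*(177 + K - V) (D(K, V) = (177 + K - V)*(K + V) = (K + V)*(177 + K - V))
D(68*21, -484) + 1230304 = ((68*21)**2 - 1*(-484)**2 + 177*(68*21) + 177*(-484)) + 1230304 = (1428**2 - 1*234256 + 177*1428 - 85668) + 1230304 = (2039184 - 234256 + 252756 - 85668) + 1230304 = 1972016 + 1230304 = 3202320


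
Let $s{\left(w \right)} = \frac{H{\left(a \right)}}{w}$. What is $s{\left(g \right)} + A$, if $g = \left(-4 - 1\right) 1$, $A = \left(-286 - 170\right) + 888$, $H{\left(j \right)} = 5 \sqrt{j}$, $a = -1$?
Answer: $432 - i \approx 432.0 - 1.0 i$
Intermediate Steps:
$A = 432$ ($A = -456 + 888 = 432$)
$g = -5$ ($g = \left(-5\right) 1 = -5$)
$s{\left(w \right)} = \frac{5 i}{w}$ ($s{\left(w \right)} = \frac{5 \sqrt{-1}}{w} = \frac{5 i}{w}$)
$s{\left(g \right)} + A = \frac{5 i}{-5} + 432 = 5 i \left(- \frac{1}{5}\right) + 432 = - i + 432 = 432 - i$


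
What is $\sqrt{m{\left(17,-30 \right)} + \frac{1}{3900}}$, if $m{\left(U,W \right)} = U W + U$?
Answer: $\frac{i \sqrt{74985261}}{390} \approx 22.204 i$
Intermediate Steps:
$m{\left(U,W \right)} = U + U W$
$\sqrt{m{\left(17,-30 \right)} + \frac{1}{3900}} = \sqrt{17 \left(1 - 30\right) + \frac{1}{3900}} = \sqrt{17 \left(-29\right) + \frac{1}{3900}} = \sqrt{-493 + \frac{1}{3900}} = \sqrt{- \frac{1922699}{3900}} = \frac{i \sqrt{74985261}}{390}$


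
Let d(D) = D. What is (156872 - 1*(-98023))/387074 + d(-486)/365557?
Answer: 92990533551/141497610218 ≈ 0.65719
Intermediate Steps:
(156872 - 1*(-98023))/387074 + d(-486)/365557 = (156872 - 1*(-98023))/387074 - 486/365557 = (156872 + 98023)*(1/387074) - 486*1/365557 = 254895*(1/387074) - 486/365557 = 254895/387074 - 486/365557 = 92990533551/141497610218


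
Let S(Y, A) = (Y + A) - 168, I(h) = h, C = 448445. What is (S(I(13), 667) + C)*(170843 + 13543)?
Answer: 82781385402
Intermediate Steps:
S(Y, A) = -168 + A + Y (S(Y, A) = (A + Y) - 168 = -168 + A + Y)
(S(I(13), 667) + C)*(170843 + 13543) = ((-168 + 667 + 13) + 448445)*(170843 + 13543) = (512 + 448445)*184386 = 448957*184386 = 82781385402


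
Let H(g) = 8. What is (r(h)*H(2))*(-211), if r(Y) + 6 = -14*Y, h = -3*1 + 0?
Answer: -60768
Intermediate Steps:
h = -3 (h = -3 + 0 = -3)
r(Y) = -6 - 14*Y
(r(h)*H(2))*(-211) = ((-6 - 14*(-3))*8)*(-211) = ((-6 + 42)*8)*(-211) = (36*8)*(-211) = 288*(-211) = -60768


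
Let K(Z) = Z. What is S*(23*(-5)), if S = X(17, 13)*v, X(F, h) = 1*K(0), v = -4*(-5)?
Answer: 0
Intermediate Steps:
v = 20
X(F, h) = 0 (X(F, h) = 1*0 = 0)
S = 0 (S = 0*20 = 0)
S*(23*(-5)) = 0*(23*(-5)) = 0*(-115) = 0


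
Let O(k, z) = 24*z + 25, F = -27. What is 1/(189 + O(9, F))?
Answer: -1/434 ≈ -0.0023041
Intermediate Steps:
O(k, z) = 25 + 24*z
1/(189 + O(9, F)) = 1/(189 + (25 + 24*(-27))) = 1/(189 + (25 - 648)) = 1/(189 - 623) = 1/(-434) = -1/434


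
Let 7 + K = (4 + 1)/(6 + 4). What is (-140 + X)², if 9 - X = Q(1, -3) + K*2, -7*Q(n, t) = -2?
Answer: 685584/49 ≈ 13992.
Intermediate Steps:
Q(n, t) = 2/7 (Q(n, t) = -⅐*(-2) = 2/7)
K = -13/2 (K = -7 + (4 + 1)/(6 + 4) = -7 + 5/10 = -7 + 5*(⅒) = -7 + ½ = -13/2 ≈ -6.5000)
X = 152/7 (X = 9 - (2/7 - 13/2*2) = 9 - (2/7 - 13) = 9 - 1*(-89/7) = 9 + 89/7 = 152/7 ≈ 21.714)
(-140 + X)² = (-140 + 152/7)² = (-828/7)² = 685584/49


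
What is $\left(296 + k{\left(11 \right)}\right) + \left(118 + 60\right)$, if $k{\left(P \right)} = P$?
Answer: $485$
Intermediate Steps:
$\left(296 + k{\left(11 \right)}\right) + \left(118 + 60\right) = \left(296 + 11\right) + \left(118 + 60\right) = 307 + 178 = 485$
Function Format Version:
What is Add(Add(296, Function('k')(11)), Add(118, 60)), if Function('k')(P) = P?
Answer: 485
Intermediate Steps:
Add(Add(296, Function('k')(11)), Add(118, 60)) = Add(Add(296, 11), Add(118, 60)) = Add(307, 178) = 485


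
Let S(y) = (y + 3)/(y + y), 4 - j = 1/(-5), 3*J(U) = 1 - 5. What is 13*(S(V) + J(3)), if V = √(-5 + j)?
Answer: -65/6 - 39*I*√5/4 ≈ -10.833 - 21.802*I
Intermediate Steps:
J(U) = -4/3 (J(U) = (1 - 5)/3 = (⅓)*(-4) = -4/3)
j = 21/5 (j = 4 - 1/(-5) = 4 - 1*(-⅕) = 4 + ⅕ = 21/5 ≈ 4.2000)
V = 2*I*√5/5 (V = √(-5 + 21/5) = √(-⅘) = 2*I*√5/5 ≈ 0.89443*I)
S(y) = (3 + y)/(2*y) (S(y) = (3 + y)/((2*y)) = (3 + y)*(1/(2*y)) = (3 + y)/(2*y))
13*(S(V) + J(3)) = 13*((3 + 2*I*√5/5)/(2*((2*I*√5/5))) - 4/3) = 13*((-I*√5/2)*(3 + 2*I*√5/5)/2 - 4/3) = 13*(-I*√5*(3 + 2*I*√5/5)/4 - 4/3) = 13*(-4/3 - I*√5*(3 + 2*I*√5/5)/4) = -52/3 - 13*I*√5*(3 + 2*I*√5/5)/4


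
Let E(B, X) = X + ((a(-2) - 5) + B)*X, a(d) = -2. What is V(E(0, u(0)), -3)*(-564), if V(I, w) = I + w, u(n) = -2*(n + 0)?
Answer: 1692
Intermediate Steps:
u(n) = -2*n
E(B, X) = X + X*(-7 + B) (E(B, X) = X + ((-2 - 5) + B)*X = X + (-7 + B)*X = X + X*(-7 + B))
V(E(0, u(0)), -3)*(-564) = ((-2*0)*(-6 + 0) - 3)*(-564) = (0*(-6) - 3)*(-564) = (0 - 3)*(-564) = -3*(-564) = 1692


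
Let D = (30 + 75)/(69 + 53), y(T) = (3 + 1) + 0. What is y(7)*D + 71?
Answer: 4541/61 ≈ 74.443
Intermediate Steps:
y(T) = 4 (y(T) = 4 + 0 = 4)
D = 105/122 ≈ 0.86066
y(7)*D + 71 = 4*(105/122) + 71 = 210/61 + 71 = 4541/61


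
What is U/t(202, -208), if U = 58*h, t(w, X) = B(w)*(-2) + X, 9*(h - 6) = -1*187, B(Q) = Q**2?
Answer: 551/52596 ≈ 0.010476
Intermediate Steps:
h = -133/9 (h = 6 + (-1*187)/9 = 6 + (1/9)*(-187) = 6 - 187/9 = -133/9 ≈ -14.778)
t(w, X) = X - 2*w**2 (t(w, X) = w**2*(-2) + X = -2*w**2 + X = X - 2*w**2)
U = -7714/9 (U = 58*(-133/9) = -7714/9 ≈ -857.11)
U/t(202, -208) = -7714/(9*(-208 - 2*202**2)) = -7714/(9*(-208 - 2*40804)) = -7714/(9*(-208 - 81608)) = -7714/9/(-81816) = -7714/9*(-1/81816) = 551/52596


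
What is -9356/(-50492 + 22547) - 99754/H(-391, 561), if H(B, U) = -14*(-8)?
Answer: -1393288829/1564920 ≈ -890.33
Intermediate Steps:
H(B, U) = 112
-9356/(-50492 + 22547) - 99754/H(-391, 561) = -9356/(-50492 + 22547) - 99754/112 = -9356/(-27945) - 99754*1/112 = -9356*(-1/27945) - 49877/56 = 9356/27945 - 49877/56 = -1393288829/1564920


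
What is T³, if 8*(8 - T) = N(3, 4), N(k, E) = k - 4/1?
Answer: 274625/512 ≈ 536.38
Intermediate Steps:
N(k, E) = -4 + k (N(k, E) = k - 4*1 = k - 4 = -4 + k)
T = 65/8 (T = 8 - (-4 + 3)/8 = 8 - ⅛*(-1) = 8 + ⅛ = 65/8 ≈ 8.1250)
T³ = (65/8)³ = 274625/512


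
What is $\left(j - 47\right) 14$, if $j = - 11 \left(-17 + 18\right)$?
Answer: $-812$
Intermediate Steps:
$j = -11$ ($j = \left(-11\right) 1 = -11$)
$\left(j - 47\right) 14 = \left(-11 - 47\right) 14 = \left(-58\right) 14 = -812$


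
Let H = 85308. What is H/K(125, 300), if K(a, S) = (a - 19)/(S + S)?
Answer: 25592400/53 ≈ 4.8288e+5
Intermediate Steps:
K(a, S) = (-19 + a)/(2*S) (K(a, S) = (-19 + a)/((2*S)) = (-19 + a)*(1/(2*S)) = (-19 + a)/(2*S))
H/K(125, 300) = 85308/(((½)*(-19 + 125)/300)) = 85308/(((½)*(1/300)*106)) = 85308/(53/300) = 85308*(300/53) = 25592400/53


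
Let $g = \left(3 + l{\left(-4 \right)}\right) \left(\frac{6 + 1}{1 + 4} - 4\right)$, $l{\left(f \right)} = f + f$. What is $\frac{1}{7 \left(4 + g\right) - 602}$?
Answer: $- \frac{1}{483} \approx -0.0020704$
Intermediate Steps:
$l{\left(f \right)} = 2 f$
$g = 13$ ($g = \left(3 + 2 \left(-4\right)\right) \left(\frac{6 + 1}{1 + 4} - 4\right) = \left(3 - 8\right) \left(\frac{7}{5} - 4\right) = - 5 \left(7 \cdot \frac{1}{5} - 4\right) = - 5 \left(\frac{7}{5} - 4\right) = \left(-5\right) \left(- \frac{13}{5}\right) = 13$)
$\frac{1}{7 \left(4 + g\right) - 602} = \frac{1}{7 \left(4 + 13\right) - 602} = \frac{1}{7 \cdot 17 - 602} = \frac{1}{119 - 602} = \frac{1}{-483} = - \frac{1}{483}$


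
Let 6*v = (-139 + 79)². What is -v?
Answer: -600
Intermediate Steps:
v = 600 (v = (-139 + 79)²/6 = (⅙)*(-60)² = (⅙)*3600 = 600)
-v = -1*600 = -600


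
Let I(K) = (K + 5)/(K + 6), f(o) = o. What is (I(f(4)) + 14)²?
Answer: 22201/100 ≈ 222.01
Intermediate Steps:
I(K) = (5 + K)/(6 + K)
(I(f(4)) + 14)² = ((5 + 4)/(6 + 4) + 14)² = (9/10 + 14)² = (149/10)² = 22201/100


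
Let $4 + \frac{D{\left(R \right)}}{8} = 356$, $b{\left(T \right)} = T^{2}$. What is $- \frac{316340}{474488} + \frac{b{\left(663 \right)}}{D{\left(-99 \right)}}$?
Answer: $\frac{25959925279}{167019776} \approx 155.43$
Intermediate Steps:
$D{\left(R \right)} = 2816$ ($D{\left(R \right)} = -32 + 8 \cdot 356 = -32 + 2848 = 2816$)
$- \frac{316340}{474488} + \frac{b{\left(663 \right)}}{D{\left(-99 \right)}} = - \frac{316340}{474488} + \frac{663^{2}}{2816} = \left(-316340\right) \frac{1}{474488} + 439569 \cdot \frac{1}{2816} = - \frac{79085}{118622} + \frac{439569}{2816} = \frac{25959925279}{167019776}$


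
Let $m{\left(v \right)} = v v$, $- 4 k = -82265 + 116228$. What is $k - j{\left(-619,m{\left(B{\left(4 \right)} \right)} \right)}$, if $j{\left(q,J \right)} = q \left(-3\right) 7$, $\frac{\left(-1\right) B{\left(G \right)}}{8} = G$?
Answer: $- \frac{85959}{4} \approx -21490.0$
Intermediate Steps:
$k = - \frac{33963}{4}$ ($k = - \frac{-82265 + 116228}{4} = \left(- \frac{1}{4}\right) 33963 = - \frac{33963}{4} \approx -8490.8$)
$B{\left(G \right)} = - 8 G$
$m{\left(v \right)} = v^{2}$
$j{\left(q,J \right)} = - 21 q$ ($j{\left(q,J \right)} = - 3 q 7 = - 21 q$)
$k - j{\left(-619,m{\left(B{\left(4 \right)} \right)} \right)} = - \frac{33963}{4} - \left(-21\right) \left(-619\right) = - \frac{33963}{4} - 12999 = - \frac{85959}{4}$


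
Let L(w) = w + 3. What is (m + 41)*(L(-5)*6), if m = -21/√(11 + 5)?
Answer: -429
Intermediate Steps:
L(w) = 3 + w
m = -21/4 (m = -21/(√16) = -21/4 ≈ -5.2500)
(m + 41)*(L(-5)*6) = (-21/4 + 41)*((3 - 5)*6) = 143*(-2*6)/4 = (143/4)*(-12) = -429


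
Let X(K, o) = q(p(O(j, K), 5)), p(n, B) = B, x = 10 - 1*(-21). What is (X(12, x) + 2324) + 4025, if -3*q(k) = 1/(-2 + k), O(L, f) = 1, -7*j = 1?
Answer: 57140/9 ≈ 6348.9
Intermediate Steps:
j = -⅐ (j = -⅐*1 = -⅐ ≈ -0.14286)
x = 31 (x = 10 + 21 = 31)
q(k) = -1/(3*(-2 + k))
X(K, o) = -⅑ (X(K, o) = -1/(-6 + 3*5) = -1/(-6 + 15) = -1/9 = -1*⅑ = -⅑)
(X(12, x) + 2324) + 4025 = (-⅑ + 2324) + 4025 = 20915/9 + 4025 = 57140/9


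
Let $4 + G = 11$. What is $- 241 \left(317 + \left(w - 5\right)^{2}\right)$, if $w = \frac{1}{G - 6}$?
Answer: $-80253$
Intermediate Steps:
$G = 7$ ($G = -4 + 11 = 7$)
$w = 1$ ($w = \frac{1}{7 - 6} = 1^{-1} = 1$)
$- 241 \left(317 + \left(w - 5\right)^{2}\right) = - 241 \left(317 + \left(1 - 5\right)^{2}\right) = - 241 \left(317 + \left(-4\right)^{2}\right) = - 241 \left(317 + 16\right) = \left(-241\right) 333 = -80253$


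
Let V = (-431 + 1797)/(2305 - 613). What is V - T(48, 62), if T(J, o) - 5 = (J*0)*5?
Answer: -3547/846 ≈ -4.1927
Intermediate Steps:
T(J, o) = 5 (T(J, o) = 5 + (J*0)*5 = 5 + 0*5 = 5 + 0 = 5)
V = 683/846 (V = 1366/1692 = 1366*(1/1692) = 683/846 ≈ 0.80733)
V - T(48, 62) = 683/846 - 1*5 = 683/846 - 5 = -3547/846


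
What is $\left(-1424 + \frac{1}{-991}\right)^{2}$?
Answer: $\frac{1991443104225}{982081} \approx 2.0278 \cdot 10^{6}$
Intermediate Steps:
$\left(-1424 + \frac{1}{-991}\right)^{2} = \left(-1424 - \frac{1}{991}\right)^{2} = \left(- \frac{1411185}{991}\right)^{2} = \frac{1991443104225}{982081}$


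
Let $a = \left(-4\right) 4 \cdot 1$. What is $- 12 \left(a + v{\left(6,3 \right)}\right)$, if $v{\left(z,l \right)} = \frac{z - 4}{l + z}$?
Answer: $\frac{568}{3} \approx 189.33$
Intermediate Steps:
$v{\left(z,l \right)} = \frac{-4 + z}{l + z}$
$a = -16$ ($a = \left(-16\right) 1 = -16$)
$- 12 \left(a + v{\left(6,3 \right)}\right) = - 12 \left(-16 + \frac{-4 + 6}{3 + 6}\right) = - 12 \left(-16 + \frac{1}{9} \cdot 2\right) = - 12 \left(-16 + \frac{2}{9}\right) = \left(-12\right) \left(- \frac{142}{9}\right) = \frac{568}{3}$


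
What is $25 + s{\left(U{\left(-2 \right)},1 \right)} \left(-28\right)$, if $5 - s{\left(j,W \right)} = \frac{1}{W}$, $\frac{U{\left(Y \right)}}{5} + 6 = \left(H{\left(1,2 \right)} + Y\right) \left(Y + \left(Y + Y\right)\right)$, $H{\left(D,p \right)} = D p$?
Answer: $-87$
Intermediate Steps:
$U{\left(Y \right)} = -30 + 15 Y \left(2 + Y\right)$ ($U{\left(Y \right)} = -30 + 5 \left(1 \cdot 2 + Y\right) \left(Y + \left(Y + Y\right)\right) = -30 + 5 \left(2 + Y\right) \left(Y + 2 Y\right) = -30 + 5 \left(2 + Y\right) 3 Y = -30 + 5 \cdot 3 Y \left(2 + Y\right) = -30 + 15 Y \left(2 + Y\right)$)
$s{\left(j,W \right)} = 5 - \frac{1}{W}$
$25 + s{\left(U{\left(-2 \right)},1 \right)} \left(-28\right) = 25 + \left(5 - 1^{-1}\right) \left(-28\right) = 25 + \left(5 - 1\right) \left(-28\right) = 25 + 4 \left(-28\right) = 25 - 112 = -87$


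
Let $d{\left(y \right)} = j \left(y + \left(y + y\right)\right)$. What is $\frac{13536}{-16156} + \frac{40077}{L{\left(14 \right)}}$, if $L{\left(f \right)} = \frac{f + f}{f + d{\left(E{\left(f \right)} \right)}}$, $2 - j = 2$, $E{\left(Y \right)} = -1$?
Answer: $\frac{161864235}{8078} \approx 20038.0$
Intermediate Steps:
$j = 0$ ($j = 2 - 2 = 0$)
$d{\left(y \right)} = 0$ ($d{\left(y \right)} = 0 \left(y + \left(y + y\right)\right) = 0 \left(y + 2 y\right) = 0 \cdot 3 y = 0$)
$L{\left(f \right)} = 2$ ($L{\left(f \right)} = \frac{f + f}{f + 0} = \frac{2 f}{f} = 2$)
$\frac{13536}{-16156} + \frac{40077}{L{\left(14 \right)}} = \frac{13536}{-16156} + \frac{40077}{2} = 13536 \left(- \frac{1}{16156}\right) + 40077 \cdot \frac{1}{2} = - \frac{3384}{4039} + \frac{40077}{2} = \frac{161864235}{8078}$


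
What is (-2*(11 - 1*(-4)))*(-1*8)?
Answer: 240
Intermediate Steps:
(-2*(11 - 1*(-4)))*(-1*8) = -2*(11 + 4)*(-8) = -2*15*(-8) = -30*(-8) = 240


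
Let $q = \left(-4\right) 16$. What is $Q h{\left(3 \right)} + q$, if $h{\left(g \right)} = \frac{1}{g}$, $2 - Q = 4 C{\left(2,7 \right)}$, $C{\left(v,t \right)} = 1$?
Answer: $- \frac{194}{3} \approx -64.667$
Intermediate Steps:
$q = -64$
$Q = -2$ ($Q = 2 - 4 \cdot 1 = 2 - 4 = -2$)
$Q h{\left(3 \right)} + q = - \frac{2}{3} - 64 = - \frac{194}{3}$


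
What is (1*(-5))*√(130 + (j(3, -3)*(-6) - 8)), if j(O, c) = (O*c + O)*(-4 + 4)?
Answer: -5*√122 ≈ -55.227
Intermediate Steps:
j(O, c) = 0 (j(O, c) = (O + O*c)*0 = 0)
(1*(-5))*√(130 + (j(3, -3)*(-6) - 8)) = (1*(-5))*√(130 + (0*(-6) - 8)) = -5*√(130 + (0 - 8)) = -5*√(130 - 8) = -5*√122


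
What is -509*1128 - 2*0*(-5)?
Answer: -574152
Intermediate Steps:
-509*1128 - 2*0*(-5) = -574152 + 0*(-5) = -574152 + 0 = -574152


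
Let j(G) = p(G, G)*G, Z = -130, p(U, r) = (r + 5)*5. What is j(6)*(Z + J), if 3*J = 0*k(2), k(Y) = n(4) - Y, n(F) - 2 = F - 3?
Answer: -42900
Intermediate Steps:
n(F) = -1 + F (n(F) = 2 + (F - 3) = 2 + (-3 + F) = -1 + F)
p(U, r) = 25 + 5*r (p(U, r) = (5 + r)*5 = 25 + 5*r)
k(Y) = 3 - Y (k(Y) = (-1 + 4) - Y = 3 - Y)
j(G) = G*(25 + 5*G) (j(G) = (25 + 5*G)*G = G*(25 + 5*G))
J = 0 (J = (0*(3 - 1*2))/3 = (0*(3 - 2))/3 = (0*1)/3 = (⅓)*0 = 0)
j(6)*(Z + J) = (5*6*(5 + 6))*(-130 + 0) = (5*6*11)*(-130) = 330*(-130) = -42900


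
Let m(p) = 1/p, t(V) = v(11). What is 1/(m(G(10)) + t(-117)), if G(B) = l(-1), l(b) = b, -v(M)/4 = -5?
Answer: 1/19 ≈ 0.052632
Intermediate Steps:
v(M) = 20 (v(M) = -4*(-5) = 20)
G(B) = -1
t(V) = 20
1/(m(G(10)) + t(-117)) = 1/(1/(-1) + 20) = 1/(-1 + 20) = 1/19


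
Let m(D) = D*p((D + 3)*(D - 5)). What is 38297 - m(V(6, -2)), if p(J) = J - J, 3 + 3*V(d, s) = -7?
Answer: 38297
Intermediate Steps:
V(d, s) = -10/3 (V(d, s) = -1 + (⅓)*(-7) = -1 - 7/3 = -10/3)
p(J) = 0
m(D) = 0 (m(D) = D*0 = 0)
38297 - m(V(6, -2)) = 38297 - 1*0 = 38297 + 0 = 38297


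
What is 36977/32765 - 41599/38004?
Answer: 42282673/1245201060 ≈ 0.033957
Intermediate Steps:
36977/32765 - 41599/38004 = 42282673/1245201060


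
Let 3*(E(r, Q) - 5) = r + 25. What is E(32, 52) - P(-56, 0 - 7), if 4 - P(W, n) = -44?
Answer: -24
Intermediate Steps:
P(W, n) = 48 (P(W, n) = 4 - 1*(-44) = 4 + 44 = 48)
E(r, Q) = 40/3 + r/3 (E(r, Q) = 5 + (r + 25)/3 = 5 + (25 + r)/3 = 5 + (25/3 + r/3) = 40/3 + r/3)
E(32, 52) - P(-56, 0 - 7) = (40/3 + (1/3)*32) - 1*48 = (40/3 + 32/3) - 48 = 24 - 48 = -24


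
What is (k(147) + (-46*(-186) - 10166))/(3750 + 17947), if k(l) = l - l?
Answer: -1610/21697 ≈ -0.074204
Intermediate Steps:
k(l) = 0
(k(147) + (-46*(-186) - 10166))/(3750 + 17947) = (0 + (-46*(-186) - 10166))/(3750 + 17947) = (0 + (8556 - 10166))/21697 = (0 - 1610)*(1/21697) = -1610*1/21697 = -1610/21697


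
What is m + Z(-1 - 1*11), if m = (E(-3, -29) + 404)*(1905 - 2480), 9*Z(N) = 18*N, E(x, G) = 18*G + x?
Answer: 69551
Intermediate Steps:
E(x, G) = x + 18*G
Z(N) = 2*N (Z(N) = (18*N)/9 = 2*N)
m = 69575 (m = ((-3 + 18*(-29)) + 404)*(1905 - 2480) = ((-3 - 522) + 404)*(-575) = (-525 + 404)*(-575) = -121*(-575) = 69575)
m + Z(-1 - 1*11) = 69575 + 2*(-1 - 1*11) = 69575 + 2*(-1 - 11) = 69575 + 2*(-12) = 69575 - 24 = 69551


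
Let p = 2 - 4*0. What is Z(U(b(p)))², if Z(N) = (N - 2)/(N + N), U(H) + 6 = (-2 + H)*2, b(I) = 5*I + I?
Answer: 9/49 ≈ 0.18367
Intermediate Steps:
p = 2 (p = 2 + 0 = 2)
b(I) = 6*I
U(H) = -10 + 2*H (U(H) = -6 + (-2 + H)*2 = -6 + (-4 + 2*H) = -10 + 2*H)
Z(N) = (-2 + N)/(2*N) (Z(N) = (-2 + N)/((2*N)) = (-2 + N)*(1/(2*N)) = (-2 + N)/(2*N))
Z(U(b(p)))² = ((-2 + (-10 + 2*(6*2)))/(2*(-10 + 2*(6*2))))² = ((-2 + (-10 + 2*12))/(2*(-10 + 2*12)))² = ((-2 + (-10 + 24))/(2*(-10 + 24)))² = ((½)*(-2 + 14)/14)² = ((½)*(1/14)*12)² = (3/7)² = 9/49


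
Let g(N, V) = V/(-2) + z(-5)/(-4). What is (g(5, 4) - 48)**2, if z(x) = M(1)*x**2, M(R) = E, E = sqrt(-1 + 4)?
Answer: 41875/16 + 625*sqrt(3) ≈ 3699.7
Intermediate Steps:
E = sqrt(3) ≈ 1.7320
M(R) = sqrt(3)
z(x) = sqrt(3)*x**2
g(N, V) = -25*sqrt(3)/4 - V/2 (g(N, V) = V/(-2) + (sqrt(3)*(-5)**2)/(-4) = V*(-1/2) + (sqrt(3)*25)*(-1/4) = -V/2 + (25*sqrt(3))*(-1/4) = -V/2 - 25*sqrt(3)/4 = -25*sqrt(3)/4 - V/2)
(g(5, 4) - 48)**2 = ((-25*sqrt(3)/4 - 1/2*4) - 48)**2 = ((-25*sqrt(3)/4 - 2) - 48)**2 = ((-2 - 25*sqrt(3)/4) - 48)**2 = (-50 - 25*sqrt(3)/4)**2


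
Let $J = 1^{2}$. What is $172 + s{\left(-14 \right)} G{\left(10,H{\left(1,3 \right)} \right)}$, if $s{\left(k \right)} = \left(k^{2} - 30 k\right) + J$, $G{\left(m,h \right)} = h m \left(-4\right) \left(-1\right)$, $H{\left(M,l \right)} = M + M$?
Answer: $49532$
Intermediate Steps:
$H{\left(M,l \right)} = 2 M$
$J = 1$
$G{\left(m,h \right)} = 4 h m$ ($G{\left(m,h \right)} = - 4 h m \left(-1\right) = 4 h m$)
$s{\left(k \right)} = 1 + k^{2} - 30 k$ ($s{\left(k \right)} = \left(k^{2} - 30 k\right) + 1 = 1 + k^{2} - 30 k$)
$172 + s{\left(-14 \right)} G{\left(10,H{\left(1,3 \right)} \right)} = 172 + \left(1 + \left(-14\right)^{2} - -420\right) 4 \cdot 2 \cdot 1 \cdot 10 = 172 + \left(1 + 196 + 420\right) 4 \cdot 2 \cdot 10 = 172 + 617 \cdot 80 = 172 + 49360 = 49532$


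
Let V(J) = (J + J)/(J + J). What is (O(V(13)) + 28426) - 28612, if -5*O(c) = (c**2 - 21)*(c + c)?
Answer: -178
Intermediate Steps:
V(J) = 1 (V(J) = (2*J)/((2*J)) = (2*J)*(1/(2*J)) = 1)
O(c) = -2*c*(-21 + c**2)/5 (O(c) = -(c**2 - 21)*(c + c)/5 = -(-21 + c**2)*2*c/5 = -2*c*(-21 + c**2)/5)
(O(V(13)) + 28426) - 28612 = ((2/5)*1*(21 - 1*1**2) + 28426) - 28612 = ((2/5)*1*(21 - 1*1) + 28426) - 28612 = ((2/5)*1*(21 - 1) + 28426) - 28612 = ((2/5)*1*20 + 28426) - 28612 = (8 + 28426) - 28612 = 28434 - 28612 = -178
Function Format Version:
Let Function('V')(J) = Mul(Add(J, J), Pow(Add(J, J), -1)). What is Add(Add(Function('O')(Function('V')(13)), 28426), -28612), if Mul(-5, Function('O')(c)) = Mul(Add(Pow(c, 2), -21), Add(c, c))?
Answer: -178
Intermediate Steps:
Function('V')(J) = 1 (Function('V')(J) = Mul(Mul(2, J), Pow(Mul(2, J), -1)) = Mul(Mul(2, J), Mul(Rational(1, 2), Pow(J, -1))) = 1)
Function('O')(c) = Mul(Rational(-2, 5), c, Add(-21, Pow(c, 2))) (Function('O')(c) = Mul(Rational(-1, 5), Mul(Add(Pow(c, 2), -21), Add(c, c))) = Mul(Rational(-1, 5), Mul(Add(-21, Pow(c, 2)), Mul(2, c))) = Mul(Rational(-1, 5), Mul(2, c, Add(-21, Pow(c, 2)))) = Mul(Rational(-2, 5), c, Add(-21, Pow(c, 2))))
Add(Add(Function('O')(Function('V')(13)), 28426), -28612) = Add(Add(Mul(Rational(2, 5), 1, Add(21, Mul(-1, Pow(1, 2)))), 28426), -28612) = Add(Add(Mul(Rational(2, 5), 1, Add(21, Mul(-1, 1))), 28426), -28612) = Add(Add(Mul(Rational(2, 5), 1, Add(21, -1)), 28426), -28612) = Add(Add(Mul(Rational(2, 5), 1, 20), 28426), -28612) = Add(Add(8, 28426), -28612) = Add(28434, -28612) = -178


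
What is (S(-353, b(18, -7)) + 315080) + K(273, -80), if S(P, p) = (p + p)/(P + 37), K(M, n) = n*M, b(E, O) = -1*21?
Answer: 46331941/158 ≈ 2.9324e+5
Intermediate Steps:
b(E, O) = -21
K(M, n) = M*n
S(P, p) = 2*p/(37 + P) (S(P, p) = (2*p)/(37 + P) = 2*p/(37 + P))
(S(-353, b(18, -7)) + 315080) + K(273, -80) = (2*(-21)/(37 - 353) + 315080) + 273*(-80) = (2*(-21)/(-316) + 315080) - 21840 = (2*(-21)*(-1/316) + 315080) - 21840 = (21/158 + 315080) - 21840 = 49782661/158 - 21840 = 46331941/158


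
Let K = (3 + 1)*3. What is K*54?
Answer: 648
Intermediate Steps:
K = 12 (K = 4*3 = 12)
K*54 = 12*54 = 648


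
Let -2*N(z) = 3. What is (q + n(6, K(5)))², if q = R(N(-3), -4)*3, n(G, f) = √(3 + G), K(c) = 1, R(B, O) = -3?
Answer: 36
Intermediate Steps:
N(z) = -3/2 (N(z) = -½*3 = -3/2)
q = -9 (q = -3*3 = -9)
(q + n(6, K(5)))² = (-9 + √(3 + 6))² = (-9 + √9)² = (-9 + 3)² = (-6)² = 36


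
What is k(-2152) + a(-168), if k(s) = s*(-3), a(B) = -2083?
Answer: 4373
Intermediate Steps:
k(s) = -3*s
k(-2152) + a(-168) = -3*(-2152) - 2083 = 6456 - 2083 = 4373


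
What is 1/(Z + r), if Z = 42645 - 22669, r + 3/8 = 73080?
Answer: 8/744445 ≈ 1.0746e-5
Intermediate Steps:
r = 584637/8 (r = -3/8 + 73080 = 584637/8 ≈ 73080.)
Z = 19976
1/(Z + r) = 1/(19976 + 584637/8) = 1/(744445/8) = 8/744445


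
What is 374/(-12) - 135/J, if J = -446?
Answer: -20648/669 ≈ -30.864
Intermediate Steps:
374/(-12) - 135/J = 374/(-12) - 135/(-446) = 374*(-1/12) - 135*(-1/446) = -187/6 + 135/446 = -20648/669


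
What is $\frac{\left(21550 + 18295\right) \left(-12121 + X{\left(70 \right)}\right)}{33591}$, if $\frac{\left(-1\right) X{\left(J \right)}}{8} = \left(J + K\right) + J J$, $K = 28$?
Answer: $- \frac{2076123725}{33591} \approx -61806.0$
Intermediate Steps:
$X{\left(J \right)} = -224 - 8 J - 8 J^{2}$ ($X{\left(J \right)} = - 8 \left(\left(J + 28\right) + J J\right) = - 8 \left(\left(28 + J\right) + J^{2}\right) = - 8 \left(28 + J + J^{2}\right) = -224 - 8 J - 8 J^{2}$)
$\frac{\left(21550 + 18295\right) \left(-12121 + X{\left(70 \right)}\right)}{33591} = \frac{\left(21550 + 18295\right) \left(-12121 - \left(784 + 39200\right)\right)}{33591} = 39845 \left(-12121 - 39984\right) \frac{1}{33591} = 39845 \left(-52105\right) \frac{1}{33591} = \left(-2076123725\right) \frac{1}{33591} = - \frac{2076123725}{33591}$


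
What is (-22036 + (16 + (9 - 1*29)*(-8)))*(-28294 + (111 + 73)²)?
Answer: -121585320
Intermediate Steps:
(-22036 + (16 + (9 - 1*29)*(-8)))*(-28294 + (111 + 73)²) = (-22036 + (16 + (9 - 29)*(-8)))*(-28294 + 184²) = (-22036 + (16 - 20*(-8)))*(-28294 + 33856) = (-22036 + (16 + 160))*5562 = (-22036 + 176)*5562 = -21860*5562 = -121585320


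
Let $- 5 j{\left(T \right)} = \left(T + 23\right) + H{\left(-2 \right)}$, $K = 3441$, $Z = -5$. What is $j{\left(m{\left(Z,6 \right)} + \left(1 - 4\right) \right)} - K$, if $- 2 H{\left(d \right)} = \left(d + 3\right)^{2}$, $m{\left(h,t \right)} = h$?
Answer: $- \frac{34439}{10} \approx -3443.9$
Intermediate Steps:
$H{\left(d \right)} = - \frac{\left(3 + d\right)^{2}}{2}$ ($H{\left(d \right)} = - \frac{\left(d + 3\right)^{2}}{2} = - \frac{\left(3 + d\right)^{2}}{2}$)
$j{\left(T \right)} = - \frac{9}{2} - \frac{T}{5}$ ($j{\left(T \right)} = - \frac{\left(T + 23\right) - \frac{\left(3 - 2\right)^{2}}{2}}{5} = - \frac{\left(23 + T\right) - \frac{1^{2}}{2}}{5} = - \frac{\left(23 + T\right) - \frac{1}{2}}{5} = - \frac{\frac{45}{2} + T}{5} = - \frac{9}{2} - \frac{T}{5}$)
$j{\left(m{\left(Z,6 \right)} + \left(1 - 4\right) \right)} - K = \left(- \frac{9}{2} - \frac{-5 + \left(1 - 4\right)}{5}\right) - 3441 = \left(- \frac{9}{2} - \frac{-5 - 3}{5}\right) - 3441 = \left(- \frac{9}{2} - - \frac{8}{5}\right) - 3441 = \left(- \frac{9}{2} + \frac{8}{5}\right) - 3441 = - \frac{29}{10} - 3441 = - \frac{34439}{10}$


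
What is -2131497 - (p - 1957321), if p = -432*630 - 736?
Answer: 98720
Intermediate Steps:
p = -272896 (p = -272160 - 736 = -272896)
-2131497 - (p - 1957321) = -2131497 - (-272896 - 1957321) = -2131497 - 1*(-2230217) = -2131497 + 2230217 = 98720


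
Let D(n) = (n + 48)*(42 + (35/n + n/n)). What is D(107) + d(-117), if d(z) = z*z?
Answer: 2183303/107 ≈ 20405.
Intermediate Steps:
D(n) = (43 + 35/n)*(48 + n) (D(n) = (48 + n)*(42 + (35/n + 1)) = (48 + n)*(42 + (1 + 35/n)) = (48 + n)*(43 + 35/n) = (43 + 35/n)*(48 + n))
d(z) = z²
D(107) + d(-117) = (2099 + 43*107 + 1680/107) + (-117)² = (2099 + 4601 + 1680*(1/107)) + 13689 = (2099 + 4601 + 1680/107) + 13689 = 718580/107 + 13689 = 2183303/107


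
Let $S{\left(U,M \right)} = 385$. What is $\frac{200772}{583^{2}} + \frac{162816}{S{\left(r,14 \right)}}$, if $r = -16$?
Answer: $\frac{457988964}{1081465} \approx 423.49$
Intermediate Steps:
$\frac{200772}{583^{2}} + \frac{162816}{S{\left(r,14 \right)}} = \frac{200772}{583^{2}} + \frac{162816}{385} = \frac{200772}{339889} + 162816 \cdot \frac{1}{385} = 200772 \cdot \frac{1}{339889} + \frac{162816}{385} = \frac{18252}{30899} + \frac{162816}{385} = \frac{457988964}{1081465}$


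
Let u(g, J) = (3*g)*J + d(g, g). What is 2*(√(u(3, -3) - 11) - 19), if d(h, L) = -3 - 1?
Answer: -38 + 2*I*√42 ≈ -38.0 + 12.961*I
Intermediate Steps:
d(h, L) = -4
u(g, J) = -4 + 3*J*g (u(g, J) = (3*g)*J - 4 = 3*J*g - 4 = -4 + 3*J*g)
2*(√(u(3, -3) - 11) - 19) = 2*(√((-4 + 3*(-3)*3) - 11) - 19) = 2*(√((-4 - 27) - 11) - 19) = 2*(√(-31 - 11) - 19) = 2*(√(-42) - 19) = 2*(I*√42 - 19) = 2*(-19 + I*√42) = -38 + 2*I*√42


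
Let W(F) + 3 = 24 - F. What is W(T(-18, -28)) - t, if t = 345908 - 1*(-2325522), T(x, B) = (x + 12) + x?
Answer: -2671385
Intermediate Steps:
T(x, B) = 12 + 2*x (T(x, B) = (12 + x) + x = 12 + 2*x)
W(F) = 21 - F (W(F) = -3 + (24 - F) = 21 - F)
t = 2671430 (t = 345908 + 2325522 = 2671430)
W(T(-18, -28)) - t = (21 - (12 + 2*(-18))) - 1*2671430 = (21 - (12 - 36)) - 2671430 = (21 - 1*(-24)) - 2671430 = (21 + 24) - 2671430 = 45 - 2671430 = -2671385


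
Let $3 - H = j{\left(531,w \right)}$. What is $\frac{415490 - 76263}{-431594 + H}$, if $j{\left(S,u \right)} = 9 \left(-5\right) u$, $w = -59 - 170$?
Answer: $- \frac{48461}{63128} \approx -0.76766$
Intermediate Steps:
$w = -229$ ($w = -59 - 170 = -229$)
$j{\left(S,u \right)} = - 45 u$
$H = -10302$ ($H = 3 - \left(-45\right) \left(-229\right) = 3 - 10305 = -10302$)
$\frac{415490 - 76263}{-431594 + H} = \frac{415490 - 76263}{-431594 - 10302} = \frac{339227}{-441896} = 339227 \left(- \frac{1}{441896}\right) = - \frac{48461}{63128}$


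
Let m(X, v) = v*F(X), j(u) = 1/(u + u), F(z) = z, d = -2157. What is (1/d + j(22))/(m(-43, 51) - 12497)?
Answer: -2113/1394198520 ≈ -1.5156e-6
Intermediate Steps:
j(u) = 1/(2*u)
m(X, v) = X*v (m(X, v) = v*X = X*v)
(1/d + j(22))/(m(-43, 51) - 12497) = (1/(-2157) + (1/2)/22)/(-43*51 - 12497) = (-1/2157 + (1/2)*(1/22))/(-2193 - 12497) = (-1/2157 + 1/44)/(-14690) = (2113/94908)*(-1/14690) = -2113/1394198520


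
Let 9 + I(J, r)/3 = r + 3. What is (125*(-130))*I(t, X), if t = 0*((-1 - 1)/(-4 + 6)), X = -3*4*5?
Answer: 3217500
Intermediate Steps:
X = -60 (X = -12*5 = -60)
t = 0 (t = 0*(-2/2) = 0*(-2*½) = 0*(-1) = 0)
I(J, r) = -18 + 3*r (I(J, r) = -27 + 3*(r + 3) = -27 + 3*(3 + r) = -27 + (9 + 3*r) = -18 + 3*r)
(125*(-130))*I(t, X) = (125*(-130))*(-18 + 3*(-60)) = -16250*(-18 - 180) = -16250*(-198) = 3217500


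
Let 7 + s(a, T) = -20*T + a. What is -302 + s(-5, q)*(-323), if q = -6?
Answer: -35186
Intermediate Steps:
s(a, T) = -7 + a - 20*T (s(a, T) = -7 + (-20*T + a) = -7 + (a - 20*T) = -7 + a - 20*T)
-302 + s(-5, q)*(-323) = -302 + (-7 - 5 - 20*(-6))*(-323) = -302 + (-7 - 5 + 120)*(-323) = -302 + 108*(-323) = -302 - 34884 = -35186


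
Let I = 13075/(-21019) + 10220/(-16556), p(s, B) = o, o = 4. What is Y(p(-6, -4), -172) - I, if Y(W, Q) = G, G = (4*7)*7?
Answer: 17159358606/86997641 ≈ 197.24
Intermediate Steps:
p(s, B) = 4
G = 196 (G = 28*7 = 196)
Y(W, Q) = 196
I = -107820970/86997641 (I = 13075*(-1/21019) + 10220*(-1/16556) = -13075/21019 - 2555/4139 = -107820970/86997641 ≈ -1.2394)
Y(p(-6, -4), -172) - I = 196 - 1*(-107820970/86997641) = 196 + 107820970/86997641 = 17159358606/86997641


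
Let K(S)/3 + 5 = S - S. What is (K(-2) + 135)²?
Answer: 14400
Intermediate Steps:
K(S) = -15 (K(S) = -15 + 3*(S - S) = -15 + 3*0 = -15 + 0 = -15)
(K(-2) + 135)² = (-15 + 135)² = 120² = 14400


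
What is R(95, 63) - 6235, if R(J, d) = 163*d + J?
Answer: 4129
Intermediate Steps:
R(J, d) = J + 163*d
R(95, 63) - 6235 = (95 + 163*63) - 6235 = (95 + 10269) - 6235 = 10364 - 6235 = 4129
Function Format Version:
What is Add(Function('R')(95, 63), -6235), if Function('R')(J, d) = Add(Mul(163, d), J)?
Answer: 4129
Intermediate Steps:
Function('R')(J, d) = Add(J, Mul(163, d))
Add(Function('R')(95, 63), -6235) = Add(Add(95, Mul(163, 63)), -6235) = Add(Add(95, 10269), -6235) = Add(10364, -6235) = 4129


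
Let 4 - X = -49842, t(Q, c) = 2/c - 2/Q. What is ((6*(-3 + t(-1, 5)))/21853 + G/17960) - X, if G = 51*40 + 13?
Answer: -19563507298927/392479880 ≈ -49846.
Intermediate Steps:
t(Q, c) = -2/Q + 2/c
G = 2053 (G = 2040 + 13 = 2053)
X = 49846 (X = 4 - 1*(-49842) = 4 + 49842 = 49846)
((6*(-3 + t(-1, 5)))/21853 + G/17960) - X = ((6*(-3 + (-2/(-1) + 2/5)))/21853 + 2053/17960) - 1*49846 = ((6*(-3 + (-2*(-1) + 2*(⅕))))*(1/21853) + 2053*(1/17960)) - 49846 = ((6*(-3 + (2 + ⅖)))*(1/21853) + 2053/17960) - 49846 = ((6*(-3 + 12/5))*(1/21853) + 2053/17960) - 49846 = ((6*(-⅗))*(1/21853) + 2053/17960) - 49846 = (-18/5*1/21853 + 2053/17960) - 49846 = (-18/109265 + 2053/17960) - 49846 = 44799553/392479880 - 49846 = -19563507298927/392479880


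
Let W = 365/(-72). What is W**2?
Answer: 133225/5184 ≈ 25.699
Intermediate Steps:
W = -365/72 (W = 365*(-1/72) = -365/72 ≈ -5.0694)
W**2 = (-365/72)**2 = 133225/5184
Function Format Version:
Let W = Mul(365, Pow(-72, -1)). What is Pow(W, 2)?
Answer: Rational(133225, 5184) ≈ 25.699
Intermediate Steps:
W = Rational(-365, 72) (W = Mul(365, Rational(-1, 72)) = Rational(-365, 72) ≈ -5.0694)
Pow(W, 2) = Pow(Rational(-365, 72), 2) = Rational(133225, 5184)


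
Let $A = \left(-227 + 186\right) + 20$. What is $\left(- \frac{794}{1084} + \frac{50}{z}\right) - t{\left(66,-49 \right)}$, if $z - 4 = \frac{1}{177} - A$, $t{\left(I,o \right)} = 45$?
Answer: $- \frac{52455281}{1199446} \approx -43.733$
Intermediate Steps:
$A = -21$ ($A = -41 + 20 = -21$)
$z = \frac{4426}{177}$ ($z = 4 + \left(\frac{1}{177} - -21\right) = 4 + \left(\frac{1}{177} + 21\right) = 4 + \frac{3718}{177} = \frac{4426}{177} \approx 25.006$)
$\left(- \frac{794}{1084} + \frac{50}{z}\right) - t{\left(66,-49 \right)} = \left(- \frac{794}{1084} + \frac{50}{\frac{4426}{177}}\right) - 45 = \left(\left(-794\right) \frac{1}{1084} + 50 \cdot \frac{177}{4426}\right) - 45 = \left(- \frac{397}{542} + \frac{4425}{2213}\right) - 45 = \frac{1519789}{1199446} - 45 = - \frac{52455281}{1199446}$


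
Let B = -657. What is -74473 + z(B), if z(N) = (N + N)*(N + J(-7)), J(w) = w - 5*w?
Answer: 752033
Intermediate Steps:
J(w) = -4*w
z(N) = 2*N*(28 + N) (z(N) = (N + N)*(N - 4*(-7)) = (2*N)*(N + 28) = (2*N)*(28 + N) = 2*N*(28 + N))
-74473 + z(B) = -74473 + 2*(-657)*(28 - 657) = -74473 + 2*(-657)*(-629) = -74473 + 826506 = 752033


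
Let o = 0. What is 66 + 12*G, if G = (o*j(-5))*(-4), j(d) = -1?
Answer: 66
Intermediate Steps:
G = 0 (G = (0*(-1))*(-4) = 0*(-4) = 0)
66 + 12*G = 66 + 12*0 = 66 + 0 = 66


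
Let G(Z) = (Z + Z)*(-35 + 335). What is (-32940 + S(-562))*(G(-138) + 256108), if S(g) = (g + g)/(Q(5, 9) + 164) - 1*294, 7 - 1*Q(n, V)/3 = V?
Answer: -455115126784/79 ≈ -5.7610e+9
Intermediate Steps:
Q(n, V) = 21 - 3*V
G(Z) = 600*Z (G(Z) = (2*Z)*300 = 600*Z)
S(g) = -294 + g/79 (S(g) = (g + g)/((21 - 3*9) + 164) - 1*294 = (2*g)/((21 - 27) + 164) - 294 = (2*g)/(-6 + 164) - 294 = (2*g)/158 - 294 = (2*g)*(1/158) - 294 = g/79 - 294 = -294 + g/79)
(-32940 + S(-562))*(G(-138) + 256108) = (-32940 + (-294 + (1/79)*(-562)))*(600*(-138) + 256108) = (-32940 + (-294 - 562/79))*(-82800 + 256108) = (-32940 - 23788/79)*173308 = -2626048/79*173308 = -455115126784/79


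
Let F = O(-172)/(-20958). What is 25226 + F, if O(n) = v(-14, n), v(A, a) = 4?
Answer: 264343252/10479 ≈ 25226.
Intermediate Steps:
O(n) = 4
F = -2/10479 (F = 4/(-20958) = 4*(-1/20958) = -2/10479 ≈ -0.00019086)
25226 + F = 25226 - 2/10479 = 264343252/10479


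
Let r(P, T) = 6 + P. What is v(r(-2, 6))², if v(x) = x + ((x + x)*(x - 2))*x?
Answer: 4624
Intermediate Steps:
v(x) = x + 2*x²*(-2 + x) (v(x) = x + ((2*x)*(-2 + x))*x = x + (2*x*(-2 + x))*x = x + 2*x²*(-2 + x))
v(r(-2, 6))² = ((6 - 2)*(1 - 4*(6 - 2) + 2*(6 - 2)²))² = (4*(1 - 4*4 + 2*4²))² = (4*(1 - 16 + 2*16))² = (4*(1 - 16 + 32))² = (4*17)² = 68² = 4624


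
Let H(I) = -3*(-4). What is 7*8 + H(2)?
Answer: 68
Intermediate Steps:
H(I) = 12
7*8 + H(2) = 7*8 + 12 = 56 + 12 = 68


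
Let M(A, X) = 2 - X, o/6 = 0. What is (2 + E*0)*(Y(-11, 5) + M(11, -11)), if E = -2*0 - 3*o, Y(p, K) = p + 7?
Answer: 18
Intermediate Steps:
o = 0 (o = 6*0 = 0)
Y(p, K) = 7 + p
E = 0 (E = -2*0 - 3*0 = 0 + 0 = 0)
(2 + E*0)*(Y(-11, 5) + M(11, -11)) = (2 + 0*0)*((7 - 11) + (2 - 1*(-11))) = (2 + 0)*(-4 + (2 + 11)) = 2*(-4 + 13) = 2*9 = 18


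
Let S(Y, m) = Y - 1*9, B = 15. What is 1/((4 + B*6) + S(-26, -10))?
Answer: 1/59 ≈ 0.016949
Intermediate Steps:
S(Y, m) = -9 + Y (S(Y, m) = Y - 9 = -9 + Y)
1/((4 + B*6) + S(-26, -10)) = 1/((4 + 15*6) + (-9 - 26)) = 1/((4 + 90) - 35) = 1/(94 - 35) = 1/59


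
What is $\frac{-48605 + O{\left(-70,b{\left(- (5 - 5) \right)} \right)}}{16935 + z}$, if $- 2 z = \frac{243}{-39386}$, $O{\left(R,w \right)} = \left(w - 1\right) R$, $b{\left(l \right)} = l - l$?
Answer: $- \frac{3823199020}{1334004063} \approx -2.866$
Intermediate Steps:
$b{\left(l \right)} = 0$
$O{\left(R,w \right)} = R \left(-1 + w\right)$ ($O{\left(R,w \right)} = \left(-1 + w\right) R = R \left(-1 + w\right)$)
$z = \frac{243}{78772}$ ($z = - \frac{243 \frac{1}{-39386}}{2} = - \frac{243 \left(- \frac{1}{39386}\right)}{2} = \left(- \frac{1}{2}\right) \left(- \frac{243}{39386}\right) = \frac{243}{78772} \approx 0.0030849$)
$\frac{-48605 + O{\left(-70,b{\left(- (5 - 5) \right)} \right)}}{16935 + z} = \frac{-48605 - 70 \left(-1 + 0\right)}{16935 + \frac{243}{78772}} = \frac{-48605 - -70}{\frac{1334004063}{78772}} = \left(-48605 + 70\right) \frac{78772}{1334004063} = \left(-48535\right) \frac{78772}{1334004063} = - \frac{3823199020}{1334004063}$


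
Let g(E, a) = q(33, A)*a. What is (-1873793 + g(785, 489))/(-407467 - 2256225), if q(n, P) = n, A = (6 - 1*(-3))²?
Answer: 464414/665923 ≈ 0.69740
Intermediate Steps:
A = 81 (A = (6 + 3)² = 9² = 81)
g(E, a) = 33*a
(-1873793 + g(785, 489))/(-407467 - 2256225) = (-1873793 + 33*489)/(-407467 - 2256225) = (-1873793 + 16137)/(-2663692) = -1857656*(-1/2663692) = 464414/665923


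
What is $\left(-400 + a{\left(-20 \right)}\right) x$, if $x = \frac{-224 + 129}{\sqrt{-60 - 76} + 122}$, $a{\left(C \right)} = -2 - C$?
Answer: $\frac{221369}{751} - \frac{3629 i \sqrt{34}}{751} \approx 294.77 - 28.176 i$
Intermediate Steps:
$x = - \frac{95}{122 + 2 i \sqrt{34}}$ ($x = - \frac{95}{\sqrt{-136} + 122} = - \frac{95}{2 i \sqrt{34} + 122} = - \frac{95}{122 + 2 i \sqrt{34}} \approx -0.77164 + 0.07376 i$)
$\left(-400 + a{\left(-20 \right)}\right) x = \left(-400 - -18\right) \left(- \frac{1159}{1502} + \frac{19 i \sqrt{34}}{1502}\right) = \left(-400 + \left(-2 + 20\right)\right) \left(- \frac{1159}{1502} + \frac{19 i \sqrt{34}}{1502}\right) = \left(-400 + 18\right) \left(- \frac{1159}{1502} + \frac{19 i \sqrt{34}}{1502}\right) = - 382 \left(- \frac{1159}{1502} + \frac{19 i \sqrt{34}}{1502}\right) = \frac{221369}{751} - \frac{3629 i \sqrt{34}}{751}$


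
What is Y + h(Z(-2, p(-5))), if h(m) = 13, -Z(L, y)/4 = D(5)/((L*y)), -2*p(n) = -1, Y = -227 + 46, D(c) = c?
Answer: -168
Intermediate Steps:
Y = -181
p(n) = ½ (p(n) = -½*(-1) = ½)
Z(L, y) = -20/(L*y)
Y + h(Z(-2, p(-5))) = -181 + 13 = -168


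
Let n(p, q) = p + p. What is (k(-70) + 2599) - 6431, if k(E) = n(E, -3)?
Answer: -3972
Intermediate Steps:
n(p, q) = 2*p
k(E) = 2*E
(k(-70) + 2599) - 6431 = (2*(-70) + 2599) - 6431 = (-140 + 2599) - 6431 = 2459 - 6431 = -3972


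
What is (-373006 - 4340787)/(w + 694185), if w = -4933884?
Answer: 4713793/4239699 ≈ 1.1118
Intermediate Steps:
(-373006 - 4340787)/(w + 694185) = (-373006 - 4340787)/(-4933884 + 694185) = -4713793/(-4239699) = -4713793*(-1/4239699) = 4713793/4239699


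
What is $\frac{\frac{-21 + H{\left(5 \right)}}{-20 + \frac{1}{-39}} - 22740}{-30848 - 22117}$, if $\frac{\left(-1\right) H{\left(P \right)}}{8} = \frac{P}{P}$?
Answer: $\frac{1973201}{4596185} \approx 0.42931$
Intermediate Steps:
$H{\left(P \right)} = -8$ ($H{\left(P \right)} = - 8 \frac{P}{P} = \left(-8\right) 1 = -8$)
$\frac{\frac{-21 + H{\left(5 \right)}}{-20 + \frac{1}{-39}} - 22740}{-30848 - 22117} = \frac{\frac{-21 - 8}{-20 + \frac{1}{-39}} - 22740}{-30848 - 22117} = \frac{- \frac{29}{-20 - \frac{1}{39}} - 22740}{-52965} = \left(- \frac{29}{- \frac{781}{39}} - 22740\right) \left(- \frac{1}{52965}\right) = \left(\left(-29\right) \left(- \frac{39}{781}\right) - 22740\right) \left(- \frac{1}{52965}\right) = \left(\frac{1131}{781} - 22740\right) \left(- \frac{1}{52965}\right) = \left(- \frac{17758809}{781}\right) \left(- \frac{1}{52965}\right) = \frac{1973201}{4596185}$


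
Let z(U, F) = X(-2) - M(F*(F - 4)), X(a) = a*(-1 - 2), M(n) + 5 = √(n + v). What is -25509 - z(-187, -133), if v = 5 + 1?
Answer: -25520 + √18227 ≈ -25385.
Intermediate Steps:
v = 6
M(n) = -5 + √(6 + n) (M(n) = -5 + √(n + 6) = -5 + √(6 + n))
X(a) = -3*a (X(a) = a*(-3) = -3*a)
z(U, F) = 11 - √(6 + F*(-4 + F)) (z(U, F) = -3*(-2) - (-5 + √(6 + F*(F - 4))) = 6 - (-5 + √(6 + F*(-4 + F))) = 6 + (5 - √(6 + F*(-4 + F))) = 11 - √(6 + F*(-4 + F)))
-25509 - z(-187, -133) = -25509 - (11 - √(6 - 133*(-4 - 133))) = -25509 - (11 - √(6 - 133*(-137))) = -25509 - (11 - √(6 + 18221)) = -25509 - (11 - √18227) = -25509 + (-11 + √18227) = -25520 + √18227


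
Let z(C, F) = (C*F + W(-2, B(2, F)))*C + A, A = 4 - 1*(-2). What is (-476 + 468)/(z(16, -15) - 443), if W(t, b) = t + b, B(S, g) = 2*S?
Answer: 8/4245 ≈ 0.0018846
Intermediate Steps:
W(t, b) = b + t
A = 6 (A = 4 + 2 = 6)
z(C, F) = 6 + C*(2 + C*F) (z(C, F) = (C*F + (2*2 - 2))*C + 6 = (C*F + (4 - 2))*C + 6 = (C*F + 2)*C + 6 = (2 + C*F)*C + 6 = C*(2 + C*F) + 6 = 6 + C*(2 + C*F))
(-476 + 468)/(z(16, -15) - 443) = (-476 + 468)/((6 + 2*16 - 15*16²) - 443) = -8/((6 + 32 - 15*256) - 443) = -8/((6 + 32 - 3840) - 443) = -8/(-3802 - 443) = -8/(-4245) = -8*(-1/4245) = 8/4245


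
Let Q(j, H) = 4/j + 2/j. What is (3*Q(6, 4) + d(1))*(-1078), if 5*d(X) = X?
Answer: -17248/5 ≈ -3449.6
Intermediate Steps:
d(X) = X/5
Q(j, H) = 6/j
(3*Q(6, 4) + d(1))*(-1078) = (3*(6/6) + (⅕)*1)*(-1078) = (3*(6*(⅙)) + ⅕)*(-1078) = (3*1 + ⅕)*(-1078) = (3 + ⅕)*(-1078) = (16/5)*(-1078) = -17248/5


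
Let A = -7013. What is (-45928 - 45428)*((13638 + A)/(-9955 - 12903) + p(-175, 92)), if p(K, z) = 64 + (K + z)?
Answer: 20140663506/11429 ≈ 1.7622e+6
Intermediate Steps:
p(K, z) = 64 + K + z
(-45928 - 45428)*((13638 + A)/(-9955 - 12903) + p(-175, 92)) = (-45928 - 45428)*((13638 - 7013)/(-9955 - 12903) + (64 - 175 + 92)) = -91356*(6625/(-22858) - 19) = -91356*(6625*(-1/22858) - 19) = -91356*(-6625/22858 - 19) = -91356*(-440927/22858) = 20140663506/11429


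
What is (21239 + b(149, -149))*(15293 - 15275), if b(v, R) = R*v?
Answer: -17316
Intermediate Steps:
(21239 + b(149, -149))*(15293 - 15275) = (21239 - 149*149)*(15293 - 15275) = (21239 - 22201)*18 = -962*18 = -17316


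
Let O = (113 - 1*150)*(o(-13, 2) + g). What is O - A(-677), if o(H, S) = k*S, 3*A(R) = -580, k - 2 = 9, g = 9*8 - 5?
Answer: -9299/3 ≈ -3099.7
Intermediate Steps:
g = 67 (g = 72 - 5 = 67)
k = 11 (k = 2 + 9 = 11)
A(R) = -580/3 (A(R) = (1/3)*(-580) = -580/3)
o(H, S) = 11*S
O = -3293 (O = (113 - 1*150)*(11*2 + 67) = (113 - 150)*(22 + 67) = -37*89 = -3293)
O - A(-677) = -3293 - 1*(-580/3) = -3293 + 580/3 = -9299/3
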